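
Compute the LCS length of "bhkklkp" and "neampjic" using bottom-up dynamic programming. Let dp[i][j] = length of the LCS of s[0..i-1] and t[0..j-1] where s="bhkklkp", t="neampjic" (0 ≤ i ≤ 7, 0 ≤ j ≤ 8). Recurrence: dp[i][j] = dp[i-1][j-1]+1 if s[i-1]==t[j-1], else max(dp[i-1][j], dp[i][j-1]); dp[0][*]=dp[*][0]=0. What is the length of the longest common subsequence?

1

   ''  n  e  a  m  p  j  i  c
''  0  0  0  0  0  0  0  0  0
 b  0  0  0  0  0  0  0  0  0
 h  0  0  0  0  0  0  0  0  0
 k  0  0  0  0  0  0  0  0  0
 k  0  0  0  0  0  0  0  0  0
 l  0  0  0  0  0  0  0  0  0
 k  0  0  0  0  0  0  0  0  0
 p  0  0  0  0  0  1  1  1  1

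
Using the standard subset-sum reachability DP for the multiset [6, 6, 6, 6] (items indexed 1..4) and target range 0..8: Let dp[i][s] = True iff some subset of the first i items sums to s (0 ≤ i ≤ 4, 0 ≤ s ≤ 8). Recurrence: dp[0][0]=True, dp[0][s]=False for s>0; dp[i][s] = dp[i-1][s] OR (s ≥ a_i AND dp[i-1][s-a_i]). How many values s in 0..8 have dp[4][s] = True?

2

i\s   0   1   2   3   4   5   6   7   8
  0   T   F   F   F   F   F   F   F   F
  1   T   F   F   F   F   F   T   F   F
  2   T   F   F   F   F   F   T   F   F
  3   T   F   F   F   F   F   T   F   F
  4   T   F   F   F   F   F   T   F   F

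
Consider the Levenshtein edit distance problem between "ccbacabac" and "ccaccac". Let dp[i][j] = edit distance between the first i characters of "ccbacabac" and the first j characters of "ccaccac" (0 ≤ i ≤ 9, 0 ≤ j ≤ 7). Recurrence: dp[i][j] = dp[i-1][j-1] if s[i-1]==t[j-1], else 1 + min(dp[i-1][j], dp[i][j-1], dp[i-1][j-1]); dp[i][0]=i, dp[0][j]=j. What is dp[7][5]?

   ''  c  c  a  c  c  a  c
''  0  1  2  3  4  5  6  7
 c  1  0  1  2  3  4  5  6
 c  2  1  0  1  2  3  4  5
 b  3  2  1  1  2  3  4  5
 a  4  3  2  1  2  3  3  4
 c  5  4  3  2  1  2  3  3
 a  6  5  4  3  2  2  2  3
 b  7  6  5  4  3  3  3  3
 a  8  7  6  5  4  4  3  4
 c  9  8  7  6  5  4  4  3

3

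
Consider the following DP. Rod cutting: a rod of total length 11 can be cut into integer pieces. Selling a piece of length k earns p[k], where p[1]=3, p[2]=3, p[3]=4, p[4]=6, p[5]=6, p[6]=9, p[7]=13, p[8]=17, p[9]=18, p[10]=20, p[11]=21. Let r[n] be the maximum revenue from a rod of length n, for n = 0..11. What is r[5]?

   n    0    1    2    3    4    5    6    7    8    9   10   11
r[n]    0    3    6    9   12   15   18   21   24   27   30   33

15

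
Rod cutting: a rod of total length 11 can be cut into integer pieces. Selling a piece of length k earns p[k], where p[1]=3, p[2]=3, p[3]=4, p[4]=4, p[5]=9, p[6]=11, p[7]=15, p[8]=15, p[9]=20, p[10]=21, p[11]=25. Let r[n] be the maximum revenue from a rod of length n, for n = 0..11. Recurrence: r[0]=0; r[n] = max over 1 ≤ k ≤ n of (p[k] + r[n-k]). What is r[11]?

33

   n    0    1    2    3    4    5    6    7    8    9   10   11
r[n]    0    3    6    9   12   15   18   21   24   27   30   33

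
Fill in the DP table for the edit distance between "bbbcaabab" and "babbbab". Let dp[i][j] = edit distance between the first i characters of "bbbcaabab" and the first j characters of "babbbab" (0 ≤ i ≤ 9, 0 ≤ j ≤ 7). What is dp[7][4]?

4

   ''  b  a  b  b  b  a  b
''  0  1  2  3  4  5  6  7
 b  1  0  1  2  3  4  5  6
 b  2  1  1  1  2  3  4  5
 b  3  2  2  1  1  2  3  4
 c  4  3  3  2  2  2  3  4
 a  5  4  3  3  3  3  2  3
 a  6  5  4  4  4  4  3  3
 b  7  6  5  4  4  4  4  3
 a  8  7  6  5  5  5  4  4
 b  9  8  7  6  5  5  5  4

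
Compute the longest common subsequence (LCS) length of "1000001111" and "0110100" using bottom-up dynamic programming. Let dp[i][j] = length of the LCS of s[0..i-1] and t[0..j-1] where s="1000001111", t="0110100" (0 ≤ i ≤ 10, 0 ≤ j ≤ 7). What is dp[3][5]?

   ''  0  1  1  0  1  0  0
''  0  0  0  0  0  0  0  0
 1  0  0  1  1  1  1  1  1
 0  0  1  1  1  2  2  2  2
 0  0  1  1  1  2  2  3  3
 0  0  1  1  1  2  2  3  4
 0  0  1  1  1  2  2  3  4
 0  0  1  1  1  2  2  3  4
 1  0  1  2  2  2  3  3  4
 1  0  1  2  3  3  3  3  4
 1  0  1  2  3  3  4  4  4
 1  0  1  2  3  3  4  4  4

2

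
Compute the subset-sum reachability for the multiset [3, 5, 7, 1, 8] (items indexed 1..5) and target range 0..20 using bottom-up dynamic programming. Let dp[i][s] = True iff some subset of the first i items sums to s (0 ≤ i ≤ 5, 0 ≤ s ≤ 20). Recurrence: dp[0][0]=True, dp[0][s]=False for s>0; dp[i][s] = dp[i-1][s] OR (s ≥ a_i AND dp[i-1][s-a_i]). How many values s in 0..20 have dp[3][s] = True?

8

i\s   0   1   2   3   4   5   6   7   8   9  10  11  12  13  14  15  16  17  18  19  20
  0   T   F   F   F   F   F   F   F   F   F   F   F   F   F   F   F   F   F   F   F   F
  1   T   F   F   T   F   F   F   F   F   F   F   F   F   F   F   F   F   F   F   F   F
  2   T   F   F   T   F   T   F   F   T   F   F   F   F   F   F   F   F   F   F   F   F
  3   T   F   F   T   F   T   F   T   T   F   T   F   T   F   F   T   F   F   F   F   F
  4   T   T   F   T   T   T   T   T   T   T   T   T   T   T   F   T   T   F   F   F   F
  5   T   T   F   T   T   T   T   T   T   T   T   T   T   T   T   T   T   T   T   T   T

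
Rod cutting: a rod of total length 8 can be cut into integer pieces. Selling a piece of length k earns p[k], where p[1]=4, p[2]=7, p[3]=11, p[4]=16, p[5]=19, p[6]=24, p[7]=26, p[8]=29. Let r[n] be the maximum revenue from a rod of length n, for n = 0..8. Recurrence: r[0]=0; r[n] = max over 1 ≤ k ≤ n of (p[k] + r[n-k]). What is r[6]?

24

   n    0    1    2    3    4    5    6    7    8
r[n]    0    4    8   12   16   20   24   28   32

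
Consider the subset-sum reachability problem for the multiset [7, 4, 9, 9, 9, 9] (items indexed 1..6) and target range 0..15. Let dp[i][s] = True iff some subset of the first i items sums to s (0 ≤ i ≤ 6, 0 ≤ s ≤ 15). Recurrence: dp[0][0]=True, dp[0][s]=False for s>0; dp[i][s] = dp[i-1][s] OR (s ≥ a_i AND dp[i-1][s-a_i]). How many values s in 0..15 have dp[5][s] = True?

6

i\s   0   1   2   3   4   5   6   7   8   9  10  11  12  13  14  15
  0   T   F   F   F   F   F   F   F   F   F   F   F   F   F   F   F
  1   T   F   F   F   F   F   F   T   F   F   F   F   F   F   F   F
  2   T   F   F   F   T   F   F   T   F   F   F   T   F   F   F   F
  3   T   F   F   F   T   F   F   T   F   T   F   T   F   T   F   F
  4   T   F   F   F   T   F   F   T   F   T   F   T   F   T   F   F
  5   T   F   F   F   T   F   F   T   F   T   F   T   F   T   F   F
  6   T   F   F   F   T   F   F   T   F   T   F   T   F   T   F   F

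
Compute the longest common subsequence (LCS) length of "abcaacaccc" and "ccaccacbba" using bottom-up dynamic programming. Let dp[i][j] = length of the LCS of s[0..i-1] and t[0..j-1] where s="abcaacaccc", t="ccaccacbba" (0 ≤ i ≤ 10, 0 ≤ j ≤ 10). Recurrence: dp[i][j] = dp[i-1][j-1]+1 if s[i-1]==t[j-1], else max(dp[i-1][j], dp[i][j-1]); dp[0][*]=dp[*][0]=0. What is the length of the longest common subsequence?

6

   ''  c  c  a  c  c  a  c  b  b  a
''  0  0  0  0  0  0  0  0  0  0  0
 a  0  0  0  1  1  1  1  1  1  1  1
 b  0  0  0  1  1  1  1  1  2  2  2
 c  0  1  1  1  2  2  2  2  2  2  2
 a  0  1  1  2  2  2  3  3  3  3  3
 a  0  1  1  2  2  2  3  3  3  3  4
 c  0  1  2  2  3  3  3  4  4  4  4
 a  0  1  2  3  3  3  4  4  4  4  5
 c  0  1  2  3  4  4  4  5  5  5  5
 c  0  1  2  3  4  5  5  5  5  5  5
 c  0  1  2  3  4  5  5  6  6  6  6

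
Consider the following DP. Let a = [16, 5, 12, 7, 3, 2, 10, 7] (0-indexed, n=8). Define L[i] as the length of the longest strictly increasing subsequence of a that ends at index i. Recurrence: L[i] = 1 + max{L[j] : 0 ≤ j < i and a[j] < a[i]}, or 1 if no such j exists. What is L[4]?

1

   i    0    1    2    3    4    5    6    7
a[i]   16    5   12    7    3    2   10    7
L[i]    1    1    2    2    1    1    3    2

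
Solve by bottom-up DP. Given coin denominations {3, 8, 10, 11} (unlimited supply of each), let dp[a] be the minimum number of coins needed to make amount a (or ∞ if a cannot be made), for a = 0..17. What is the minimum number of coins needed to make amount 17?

3

 a  0  1  2  3  4  5  6  7  8  9 10 11 12 13 14 15 16 17
dp  0  -  -  1  -  -  2  -  1  3  1  1  4  2  2  5  2  3
(- denotes ∞ / unreachable)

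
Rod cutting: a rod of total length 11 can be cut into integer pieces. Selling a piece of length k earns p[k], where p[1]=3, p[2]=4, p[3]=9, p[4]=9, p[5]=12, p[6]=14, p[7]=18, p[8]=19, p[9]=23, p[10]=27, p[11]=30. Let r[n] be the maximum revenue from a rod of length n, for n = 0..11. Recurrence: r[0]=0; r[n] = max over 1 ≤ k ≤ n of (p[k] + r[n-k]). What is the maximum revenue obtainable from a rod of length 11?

   n    0    1    2    3    4    5    6    7    8    9   10   11
r[n]    0    3    6    9   12   15   18   21   24   27   30   33

33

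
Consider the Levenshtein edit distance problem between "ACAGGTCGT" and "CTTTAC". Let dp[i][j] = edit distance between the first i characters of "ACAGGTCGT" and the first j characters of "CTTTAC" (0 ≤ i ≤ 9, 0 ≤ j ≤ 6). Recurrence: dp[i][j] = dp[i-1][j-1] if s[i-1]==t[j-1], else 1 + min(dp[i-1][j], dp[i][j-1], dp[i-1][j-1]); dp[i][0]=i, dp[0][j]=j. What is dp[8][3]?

   ''  C  T  T  T  A  C
''  0  1  2  3  4  5  6
 A  1  1  2  3  4  4  5
 C  2  1  2  3  4  5  4
 A  3  2  2  3  4  4  5
 G  4  3  3  3  4  5  5
 G  5  4  4  4  4  5  6
 T  6  5  4  4  4  5  6
 C  7  6  5  5  5  5  5
 G  8  7  6  6  6  6  6
 T  9  8  7  6  6  7  7

6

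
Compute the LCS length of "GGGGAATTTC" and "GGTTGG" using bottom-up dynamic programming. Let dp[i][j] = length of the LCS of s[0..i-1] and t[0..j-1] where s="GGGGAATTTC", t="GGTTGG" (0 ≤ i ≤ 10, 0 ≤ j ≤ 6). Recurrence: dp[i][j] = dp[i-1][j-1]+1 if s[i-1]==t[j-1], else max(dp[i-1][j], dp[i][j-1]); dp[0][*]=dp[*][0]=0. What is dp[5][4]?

2

   ''  G  G  T  T  G  G
''  0  0  0  0  0  0  0
 G  0  1  1  1  1  1  1
 G  0  1  2  2  2  2  2
 G  0  1  2  2  2  3  3
 G  0  1  2  2  2  3  4
 A  0  1  2  2  2  3  4
 A  0  1  2  2  2  3  4
 T  0  1  2  3  3  3  4
 T  0  1  2  3  4  4  4
 T  0  1  2  3  4  4  4
 C  0  1  2  3  4  4  4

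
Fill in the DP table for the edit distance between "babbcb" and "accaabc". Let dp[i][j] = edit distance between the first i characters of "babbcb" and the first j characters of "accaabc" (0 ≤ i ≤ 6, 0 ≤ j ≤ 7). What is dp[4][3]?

   ''  a  c  c  a  a  b  c
''  0  1  2  3  4  5  6  7
 b  1  1  2  3  4  5  5  6
 a  2  1  2  3  3  4  5  6
 b  3  2  2  3  4  4  4  5
 b  4  3  3  3  4  5  4  5
 c  5  4  3  3  4  5  5  4
 b  6  5  4  4  4  5  5  5

3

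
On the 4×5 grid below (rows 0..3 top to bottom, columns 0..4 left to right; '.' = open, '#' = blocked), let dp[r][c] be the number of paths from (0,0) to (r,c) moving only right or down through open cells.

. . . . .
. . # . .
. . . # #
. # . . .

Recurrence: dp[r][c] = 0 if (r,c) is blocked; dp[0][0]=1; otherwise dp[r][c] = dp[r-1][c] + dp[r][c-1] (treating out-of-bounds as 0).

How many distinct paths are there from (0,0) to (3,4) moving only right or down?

3

r\c   0   1   2   3   4
  0   1   1   1   1   1
  1   1   2   0   1   2
  2   1   3   3   0   0
  3   1   0   3   3   3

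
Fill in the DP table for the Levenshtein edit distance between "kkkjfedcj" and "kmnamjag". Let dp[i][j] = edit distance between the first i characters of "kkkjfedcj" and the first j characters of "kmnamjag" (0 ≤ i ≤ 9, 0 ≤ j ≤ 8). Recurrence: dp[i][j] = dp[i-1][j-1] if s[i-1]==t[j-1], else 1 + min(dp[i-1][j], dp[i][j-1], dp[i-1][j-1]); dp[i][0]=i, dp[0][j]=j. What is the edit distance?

   ''  k  m  n  a  m  j  a  g
''  0  1  2  3  4  5  6  7  8
 k  1  0  1  2  3  4  5  6  7
 k  2  1  1  2  3  4  5  6  7
 k  3  2  2  2  3  4  5  6  7
 j  4  3  3  3  3  4  4  5  6
 f  5  4  4  4  4  4  5  5  6
 e  6  5  5  5  5  5  5  6  6
 d  7  6  6  6  6  6  6  6  7
 c  8  7  7  7  7  7  7  7  7
 j  9  8  8  8  8  8  7  8  8

8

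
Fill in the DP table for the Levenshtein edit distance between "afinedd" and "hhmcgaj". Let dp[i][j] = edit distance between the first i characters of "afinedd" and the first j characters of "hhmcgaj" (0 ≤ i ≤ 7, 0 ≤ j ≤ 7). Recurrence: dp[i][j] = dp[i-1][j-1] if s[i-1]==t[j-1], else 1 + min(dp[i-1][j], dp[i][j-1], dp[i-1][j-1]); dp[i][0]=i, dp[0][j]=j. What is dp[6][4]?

   ''  h  h  m  c  g  a  j
''  0  1  2  3  4  5  6  7
 a  1  1  2  3  4  5  5  6
 f  2  2  2  3  4  5  6  6
 i  3  3  3  3  4  5  6  7
 n  4  4  4  4  4  5  6  7
 e  5  5  5  5  5  5  6  7
 d  6  6  6  6  6  6  6  7
 d  7  7  7  7  7  7  7  7

6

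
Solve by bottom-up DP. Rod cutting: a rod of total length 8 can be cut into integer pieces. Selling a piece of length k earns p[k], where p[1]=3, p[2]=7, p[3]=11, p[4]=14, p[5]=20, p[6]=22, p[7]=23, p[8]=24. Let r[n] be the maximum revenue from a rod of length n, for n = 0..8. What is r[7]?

   n    0    1    2    3    4    5    6    7    8
r[n]    0    3    7   11   14   20   23   27   31

27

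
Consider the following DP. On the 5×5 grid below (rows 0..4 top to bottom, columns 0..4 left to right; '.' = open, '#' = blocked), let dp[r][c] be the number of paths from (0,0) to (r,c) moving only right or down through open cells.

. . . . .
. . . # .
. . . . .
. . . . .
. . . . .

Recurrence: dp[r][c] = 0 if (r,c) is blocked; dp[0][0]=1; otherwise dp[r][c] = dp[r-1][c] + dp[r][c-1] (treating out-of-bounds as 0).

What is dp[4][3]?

r\c   0   1   2   3   4
  0   1   1   1   1   1
  1   1   2   3   0   1
  2   1   3   6   6   7
  3   1   4  10  16  23
  4   1   5  15  31  54

31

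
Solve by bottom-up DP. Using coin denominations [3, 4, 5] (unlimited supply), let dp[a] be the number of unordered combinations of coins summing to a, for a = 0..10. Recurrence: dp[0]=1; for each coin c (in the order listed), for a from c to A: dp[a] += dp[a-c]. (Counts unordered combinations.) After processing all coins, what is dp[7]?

after  coin     0     1     2     3     4     5     6     7     8     9    10
          3     1     0     0     1     0     0     1     0     0     1     0
          4     1     0     0     1     1     0     1     1     1     1     1
          5     1     0     0     1     1     1     1     1     2     2     2

1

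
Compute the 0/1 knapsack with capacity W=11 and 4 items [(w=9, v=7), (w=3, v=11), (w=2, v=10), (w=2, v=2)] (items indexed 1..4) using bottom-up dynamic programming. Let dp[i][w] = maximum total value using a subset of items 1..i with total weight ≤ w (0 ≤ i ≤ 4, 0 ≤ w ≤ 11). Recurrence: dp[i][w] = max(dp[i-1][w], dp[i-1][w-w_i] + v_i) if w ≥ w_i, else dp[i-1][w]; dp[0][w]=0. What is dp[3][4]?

11

i\w   0   1   2   3   4   5   6   7   8   9  10  11
  0   0   0   0   0   0   0   0   0   0   0   0   0
  1   0   0   0   0   0   0   0   0   0   7   7   7
  2   0   0   0  11  11  11  11  11  11  11  11  11
  3   0   0  10  11  11  21  21  21  21  21  21  21
  4   0   0  10  11  12  21  21  23  23  23  23  23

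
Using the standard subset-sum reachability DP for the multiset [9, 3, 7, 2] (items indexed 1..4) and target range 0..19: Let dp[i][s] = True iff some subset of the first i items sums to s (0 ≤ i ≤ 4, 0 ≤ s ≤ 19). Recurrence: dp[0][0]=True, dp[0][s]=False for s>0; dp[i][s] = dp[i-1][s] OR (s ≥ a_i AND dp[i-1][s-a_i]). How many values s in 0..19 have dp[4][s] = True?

i\s   0   1   2   3   4   5   6   7   8   9  10  11  12  13  14  15  16  17  18  19
  0   T   F   F   F   F   F   F   F   F   F   F   F   F   F   F   F   F   F   F   F
  1   T   F   F   F   F   F   F   F   F   T   F   F   F   F   F   F   F   F   F   F
  2   T   F   F   T   F   F   F   F   F   T   F   F   T   F   F   F   F   F   F   F
  3   T   F   F   T   F   F   F   T   F   T   T   F   T   F   F   F   T   F   F   T
  4   T   F   T   T   F   T   F   T   F   T   T   T   T   F   T   F   T   F   T   T

13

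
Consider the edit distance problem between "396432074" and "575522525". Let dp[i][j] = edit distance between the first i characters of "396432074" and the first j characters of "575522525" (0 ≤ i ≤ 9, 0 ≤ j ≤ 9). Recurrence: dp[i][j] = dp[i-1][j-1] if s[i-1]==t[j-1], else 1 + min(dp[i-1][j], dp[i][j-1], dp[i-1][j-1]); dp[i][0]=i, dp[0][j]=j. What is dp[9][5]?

   ''  5  7  5  5  2  2  5  2  5
''  0  1  2  3  4  5  6  7  8  9
 3  1  1  2  3  4  5  6  7  8  9
 9  2  2  2  3  4  5  6  7  8  9
 6  3  3  3  3  4  5  6  7  8  9
 4  4  4  4  4  4  5  6  7  8  9
 3  5  5  5  5  5  5  6  7  8  9
 2  6  6  6  6  6  5  5  6  7  8
 0  7  7  7  7  7  6  6  6  7  8
 7  8  8  7  8  8  7  7  7  7  8
 4  9  9  8  8  9  8  8  8  8  8

8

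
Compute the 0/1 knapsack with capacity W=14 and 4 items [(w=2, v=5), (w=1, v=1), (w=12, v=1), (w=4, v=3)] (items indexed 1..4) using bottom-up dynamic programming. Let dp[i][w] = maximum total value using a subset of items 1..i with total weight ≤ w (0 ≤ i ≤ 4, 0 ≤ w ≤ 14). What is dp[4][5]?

6

i\w   0   1   2   3   4   5   6   7   8   9  10  11  12  13  14
  0   0   0   0   0   0   0   0   0   0   0   0   0   0   0   0
  1   0   0   5   5   5   5   5   5   5   5   5   5   5   5   5
  2   0   1   5   6   6   6   6   6   6   6   6   6   6   6   6
  3   0   1   5   6   6   6   6   6   6   6   6   6   6   6   6
  4   0   1   5   6   6   6   8   9   9   9   9   9   9   9   9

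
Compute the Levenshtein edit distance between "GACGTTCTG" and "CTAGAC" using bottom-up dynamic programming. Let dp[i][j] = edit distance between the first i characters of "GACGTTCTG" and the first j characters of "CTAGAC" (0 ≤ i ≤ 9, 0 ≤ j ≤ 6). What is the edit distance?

   ''  C  T  A  G  A  C
''  0  1  2  3  4  5  6
 G  1  1  2  3  3  4  5
 A  2  2  2  2  3  3  4
 C  3  2  3  3  3  4  3
 G  4  3  3  4  3  4  4
 T  5  4  3  4  4  4  5
 T  6  5  4  4  5  5  5
 C  7  6  5  5  5  6  5
 T  8  7  6  6  6  6  6
 G  9  8  7  7  6  7  7

7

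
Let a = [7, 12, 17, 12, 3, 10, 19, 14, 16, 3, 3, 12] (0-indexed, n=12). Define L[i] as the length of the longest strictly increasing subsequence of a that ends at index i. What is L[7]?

   i    0    1    2    3    4    5    6    7    8    9   10   11
a[i]    7   12   17   12    3   10   19   14   16    3    3   12
L[i]    1    2    3    2    1    2    4    3    4    1    1    3

3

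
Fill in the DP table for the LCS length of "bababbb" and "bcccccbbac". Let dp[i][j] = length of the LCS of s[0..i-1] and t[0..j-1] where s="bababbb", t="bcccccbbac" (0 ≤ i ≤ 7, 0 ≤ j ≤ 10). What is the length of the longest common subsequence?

   ''  b  c  c  c  c  c  b  b  a  c
''  0  0  0  0  0  0  0  0  0  0  0
 b  0  1  1  1  1  1  1  1  1  1  1
 a  0  1  1  1  1  1  1  1  1  2  2
 b  0  1  1  1  1  1  1  2  2  2  2
 a  0  1  1  1  1  1  1  2  2  3  3
 b  0  1  1  1  1  1  1  2  3  3  3
 b  0  1  1  1  1  1  1  2  3  3  3
 b  0  1  1  1  1  1  1  2  3  3  3

3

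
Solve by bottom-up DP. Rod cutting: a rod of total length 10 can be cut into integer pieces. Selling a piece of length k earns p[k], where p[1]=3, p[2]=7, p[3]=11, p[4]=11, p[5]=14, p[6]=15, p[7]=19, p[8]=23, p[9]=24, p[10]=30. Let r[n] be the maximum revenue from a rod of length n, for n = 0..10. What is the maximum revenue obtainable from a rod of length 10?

   n    0    1    2    3    4    5    6    7    8    9   10
r[n]    0    3    7   11   14   18   22   25   29   33   36

36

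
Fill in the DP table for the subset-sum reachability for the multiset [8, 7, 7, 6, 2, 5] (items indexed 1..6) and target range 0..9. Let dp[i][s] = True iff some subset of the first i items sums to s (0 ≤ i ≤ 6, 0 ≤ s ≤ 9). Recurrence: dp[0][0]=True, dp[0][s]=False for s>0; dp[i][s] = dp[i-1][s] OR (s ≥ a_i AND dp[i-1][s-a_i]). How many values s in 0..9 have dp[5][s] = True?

6

i\s   0   1   2   3   4   5   6   7   8   9
  0   T   F   F   F   F   F   F   F   F   F
  1   T   F   F   F   F   F   F   F   T   F
  2   T   F   F   F   F   F   F   T   T   F
  3   T   F   F   F   F   F   F   T   T   F
  4   T   F   F   F   F   F   T   T   T   F
  5   T   F   T   F   F   F   T   T   T   T
  6   T   F   T   F   F   T   T   T   T   T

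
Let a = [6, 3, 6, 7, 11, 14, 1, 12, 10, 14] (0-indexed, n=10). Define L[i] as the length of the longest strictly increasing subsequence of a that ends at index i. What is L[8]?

   i    0    1    2    3    4    5    6    7    8    9
a[i]    6    3    6    7   11   14    1   12   10   14
L[i]    1    1    2    3    4    5    1    5    4    6

4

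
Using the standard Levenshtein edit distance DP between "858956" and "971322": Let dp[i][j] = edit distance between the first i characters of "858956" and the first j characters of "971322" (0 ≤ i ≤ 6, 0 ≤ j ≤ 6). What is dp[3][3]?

3

   ''  9  7  1  3  2  2
''  0  1  2  3  4  5  6
 8  1  1  2  3  4  5  6
 5  2  2  2  3  4  5  6
 8  3  3  3  3  4  5  6
 9  4  3  4  4  4  5  6
 5  5  4  4  5  5  5  6
 6  6  5  5  5  6  6  6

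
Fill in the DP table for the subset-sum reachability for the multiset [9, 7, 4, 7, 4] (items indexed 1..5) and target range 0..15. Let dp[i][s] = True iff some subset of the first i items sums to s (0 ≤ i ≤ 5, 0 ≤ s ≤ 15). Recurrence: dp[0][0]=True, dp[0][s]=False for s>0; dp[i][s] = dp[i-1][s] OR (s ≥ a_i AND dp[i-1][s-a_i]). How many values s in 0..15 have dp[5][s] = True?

i\s   0   1   2   3   4   5   6   7   8   9  10  11  12  13  14  15
  0   T   F   F   F   F   F   F   F   F   F   F   F   F   F   F   F
  1   T   F   F   F   F   F   F   F   F   T   F   F   F   F   F   F
  2   T   F   F   F   F   F   F   T   F   T   F   F   F   F   F   F
  3   T   F   F   F   T   F   F   T   F   T   F   T   F   T   F   F
  4   T   F   F   F   T   F   F   T   F   T   F   T   F   T   T   F
  5   T   F   F   F   T   F   F   T   T   T   F   T   F   T   T   T

9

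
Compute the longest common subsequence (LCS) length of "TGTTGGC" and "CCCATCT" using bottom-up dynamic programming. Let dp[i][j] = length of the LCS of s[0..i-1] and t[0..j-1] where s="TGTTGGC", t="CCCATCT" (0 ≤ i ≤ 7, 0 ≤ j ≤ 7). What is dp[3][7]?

   ''  C  C  C  A  T  C  T
''  0  0  0  0  0  0  0  0
 T  0  0  0  0  0  1  1  1
 G  0  0  0  0  0  1  1  1
 T  0  0  0  0  0  1  1  2
 T  0  0  0  0  0  1  1  2
 G  0  0  0  0  0  1  1  2
 G  0  0  0  0  0  1  1  2
 C  0  1  1  1  1  1  2  2

2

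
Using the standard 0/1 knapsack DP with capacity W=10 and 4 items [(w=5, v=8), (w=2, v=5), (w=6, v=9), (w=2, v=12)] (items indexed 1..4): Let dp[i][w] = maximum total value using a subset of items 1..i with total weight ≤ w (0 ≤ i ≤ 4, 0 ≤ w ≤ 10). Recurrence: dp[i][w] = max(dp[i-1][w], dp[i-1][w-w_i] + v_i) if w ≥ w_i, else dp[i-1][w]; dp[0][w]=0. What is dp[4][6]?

i\w   0   1   2   3   4   5   6   7   8   9  10
  0   0   0   0   0   0   0   0   0   0   0   0
  1   0   0   0   0   0   8   8   8   8   8   8
  2   0   0   5   5   5   8   8  13  13  13  13
  3   0   0   5   5   5   8   9  13  14  14  14
  4   0   0  12  12  17  17  17  20  21  25  26

17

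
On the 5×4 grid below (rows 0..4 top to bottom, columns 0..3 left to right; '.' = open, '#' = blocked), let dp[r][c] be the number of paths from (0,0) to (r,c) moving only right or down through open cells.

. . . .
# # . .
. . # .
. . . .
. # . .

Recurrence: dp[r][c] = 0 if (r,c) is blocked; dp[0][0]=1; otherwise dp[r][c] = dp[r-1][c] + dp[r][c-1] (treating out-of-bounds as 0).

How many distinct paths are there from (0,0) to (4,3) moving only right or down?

r\c   0   1   2   3
  0   1   1   1   1
  1   0   0   1   2
  2   0   0   0   2
  3   0   0   0   2
  4   0   0   0   2

2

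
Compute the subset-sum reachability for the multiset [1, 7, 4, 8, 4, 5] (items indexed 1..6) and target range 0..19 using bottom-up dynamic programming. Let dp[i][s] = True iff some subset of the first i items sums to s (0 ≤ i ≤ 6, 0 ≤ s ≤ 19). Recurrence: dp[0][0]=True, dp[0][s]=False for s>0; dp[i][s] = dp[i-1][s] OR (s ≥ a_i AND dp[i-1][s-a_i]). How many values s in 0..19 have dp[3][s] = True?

i\s   0   1   2   3   4   5   6   7   8   9  10  11  12  13  14  15  16  17  18  19
  0   T   F   F   F   F   F   F   F   F   F   F   F   F   F   F   F   F   F   F   F
  1   T   T   F   F   F   F   F   F   F   F   F   F   F   F   F   F   F   F   F   F
  2   T   T   F   F   F   F   F   T   T   F   F   F   F   F   F   F   F   F   F   F
  3   T   T   F   F   T   T   F   T   T   F   F   T   T   F   F   F   F   F   F   F
  4   T   T   F   F   T   T   F   T   T   T   F   T   T   T   F   T   T   F   F   T
  5   T   T   F   F   T   T   F   T   T   T   F   T   T   T   F   T   T   T   F   T
  6   T   T   F   F   T   T   T   T   T   T   T   T   T   T   T   T   T   T   T   T

8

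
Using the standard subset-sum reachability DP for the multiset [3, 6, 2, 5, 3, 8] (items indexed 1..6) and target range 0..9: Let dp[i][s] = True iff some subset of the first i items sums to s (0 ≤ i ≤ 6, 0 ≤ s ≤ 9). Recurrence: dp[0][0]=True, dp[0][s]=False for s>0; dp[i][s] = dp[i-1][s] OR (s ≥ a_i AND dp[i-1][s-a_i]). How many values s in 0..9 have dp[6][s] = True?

8

i\s   0   1   2   3   4   5   6   7   8   9
  0   T   F   F   F   F   F   F   F   F   F
  1   T   F   F   T   F   F   F   F   F   F
  2   T   F   F   T   F   F   T   F   F   T
  3   T   F   T   T   F   T   T   F   T   T
  4   T   F   T   T   F   T   T   T   T   T
  5   T   F   T   T   F   T   T   T   T   T
  6   T   F   T   T   F   T   T   T   T   T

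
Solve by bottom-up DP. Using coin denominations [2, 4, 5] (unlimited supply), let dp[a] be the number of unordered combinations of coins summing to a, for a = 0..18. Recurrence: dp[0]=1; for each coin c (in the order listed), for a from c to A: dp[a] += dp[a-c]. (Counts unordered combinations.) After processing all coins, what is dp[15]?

after  coin     0     1     2     3     4     5     6     7     8     9    10    11    12    13    14    15    16    17    18
          2     1     0     1     0     1     0     1     0     1     0     1     0     1     0     1     0     1     0     1
          4     1     0     1     0     2     0     2     0     3     0     3     0     4     0     4     0     5     0     5
          5     1     0     1     0     2     1     2     1     3     2     4     2     5     3     6     4     7     5     8

4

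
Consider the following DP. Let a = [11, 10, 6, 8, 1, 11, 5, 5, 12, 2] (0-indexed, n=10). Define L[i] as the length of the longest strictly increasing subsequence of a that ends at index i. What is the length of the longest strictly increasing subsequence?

   i    0    1    2    3    4    5    6    7    8    9
a[i]   11   10    6    8    1   11    5    5   12    2
L[i]    1    1    1    2    1    3    2    2    4    2

4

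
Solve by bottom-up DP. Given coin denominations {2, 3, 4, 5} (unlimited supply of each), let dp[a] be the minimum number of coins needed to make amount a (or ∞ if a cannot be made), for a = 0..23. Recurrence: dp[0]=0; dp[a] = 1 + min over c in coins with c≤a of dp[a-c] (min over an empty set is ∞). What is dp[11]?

 a  0  1  2  3  4  5  6  7  8  9 10 11 12 13 14 15 16 17 18 19 20 21 22 23
dp  0  -  1  1  1  1  2  2  2  2  2  3  3  3  3  3  4  4  4  4  4  5  5  5
(- denotes ∞ / unreachable)

3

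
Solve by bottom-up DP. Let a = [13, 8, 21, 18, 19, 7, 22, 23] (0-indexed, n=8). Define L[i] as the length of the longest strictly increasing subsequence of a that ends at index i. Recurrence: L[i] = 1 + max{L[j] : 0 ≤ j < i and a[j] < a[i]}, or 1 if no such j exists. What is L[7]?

   i    0    1    2    3    4    5    6    7
a[i]   13    8   21   18   19    7   22   23
L[i]    1    1    2    2    3    1    4    5

5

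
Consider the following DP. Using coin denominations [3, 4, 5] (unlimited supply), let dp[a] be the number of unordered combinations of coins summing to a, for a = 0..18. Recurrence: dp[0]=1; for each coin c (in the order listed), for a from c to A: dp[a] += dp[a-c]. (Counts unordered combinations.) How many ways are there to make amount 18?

5

after  coin     0     1     2     3     4     5     6     7     8     9    10    11    12    13    14    15    16    17    18
          3     1     0     0     1     0     0     1     0     0     1     0     0     1     0     0     1     0     0     1
          4     1     0     0     1     1     0     1     1     1     1     1     1     2     1     1     2     2     1     2
          5     1     0     0     1     1     1     1     1     2     2     2     2     3     3     3     4     4     4     5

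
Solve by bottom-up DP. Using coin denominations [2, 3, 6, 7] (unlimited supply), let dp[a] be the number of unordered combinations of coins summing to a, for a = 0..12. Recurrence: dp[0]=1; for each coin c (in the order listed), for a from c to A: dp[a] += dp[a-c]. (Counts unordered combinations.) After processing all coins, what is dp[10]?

4

after  coin     0     1     2     3     4     5     6     7     8     9    10    11    12
          2     1     0     1     0     1     0     1     0     1     0     1     0     1
          3     1     0     1     1     1     1     2     1     2     2     2     2     3
          6     1     0     1     1     1     1     3     1     3     3     3     3     6
          7     1     0     1     1     1     1     3     2     3     4     4     4     7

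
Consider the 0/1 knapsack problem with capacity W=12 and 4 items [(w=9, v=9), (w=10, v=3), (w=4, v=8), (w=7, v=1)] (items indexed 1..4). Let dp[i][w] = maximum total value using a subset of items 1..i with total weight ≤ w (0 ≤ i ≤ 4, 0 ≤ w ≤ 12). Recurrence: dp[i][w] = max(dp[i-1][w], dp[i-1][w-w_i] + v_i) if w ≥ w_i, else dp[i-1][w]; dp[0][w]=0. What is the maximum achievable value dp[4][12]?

i\w   0   1   2   3   4   5   6   7   8   9  10  11  12
  0   0   0   0   0   0   0   0   0   0   0   0   0   0
  1   0   0   0   0   0   0   0   0   0   9   9   9   9
  2   0   0   0   0   0   0   0   0   0   9   9   9   9
  3   0   0   0   0   8   8   8   8   8   9   9   9   9
  4   0   0   0   0   8   8   8   8   8   9   9   9   9

9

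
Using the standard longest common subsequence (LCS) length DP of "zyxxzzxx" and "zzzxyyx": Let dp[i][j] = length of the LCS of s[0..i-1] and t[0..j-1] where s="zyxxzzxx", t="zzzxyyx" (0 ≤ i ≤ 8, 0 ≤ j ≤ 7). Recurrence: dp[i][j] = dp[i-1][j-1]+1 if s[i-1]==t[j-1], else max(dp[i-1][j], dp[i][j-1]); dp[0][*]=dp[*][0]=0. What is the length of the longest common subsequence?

5

   ''  z  z  z  x  y  y  x
''  0  0  0  0  0  0  0  0
 z  0  1  1  1  1  1  1  1
 y  0  1  1  1  1  2  2  2
 x  0  1  1  1  2  2  2  3
 x  0  1  1  1  2  2  2  3
 z  0  1  2  2  2  2  2  3
 z  0  1  2  3  3  3  3  3
 x  0  1  2  3  4  4  4  4
 x  0  1  2  3  4  4  4  5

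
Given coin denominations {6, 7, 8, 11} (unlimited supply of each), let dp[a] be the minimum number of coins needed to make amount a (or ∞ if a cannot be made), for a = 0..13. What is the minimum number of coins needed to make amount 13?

 a  0  1  2  3  4  5  6  7  8  9 10 11 12 13
dp  0  -  -  -  -  -  1  1  1  -  -  1  2  2
(- denotes ∞ / unreachable)

2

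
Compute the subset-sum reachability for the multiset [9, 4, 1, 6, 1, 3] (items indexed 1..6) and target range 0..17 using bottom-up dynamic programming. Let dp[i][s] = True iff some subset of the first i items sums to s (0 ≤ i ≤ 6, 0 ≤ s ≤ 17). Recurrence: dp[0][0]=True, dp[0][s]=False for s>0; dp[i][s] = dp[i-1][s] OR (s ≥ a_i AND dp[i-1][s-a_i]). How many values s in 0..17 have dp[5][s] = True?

17

i\s   0   1   2   3   4   5   6   7   8   9  10  11  12  13  14  15  16  17
  0   T   F   F   F   F   F   F   F   F   F   F   F   F   F   F   F   F   F
  1   T   F   F   F   F   F   F   F   F   T   F   F   F   F   F   F   F   F
  2   T   F   F   F   T   F   F   F   F   T   F   F   F   T   F   F   F   F
  3   T   T   F   F   T   T   F   F   F   T   T   F   F   T   T   F   F   F
  4   T   T   F   F   T   T   T   T   F   T   T   T   F   T   T   T   T   F
  5   T   T   T   F   T   T   T   T   T   T   T   T   T   T   T   T   T   T
  6   T   T   T   T   T   T   T   T   T   T   T   T   T   T   T   T   T   T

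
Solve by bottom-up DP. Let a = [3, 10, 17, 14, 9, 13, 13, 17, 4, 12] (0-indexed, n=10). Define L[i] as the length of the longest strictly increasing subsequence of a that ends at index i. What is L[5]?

3

   i    0    1    2    3    4    5    6    7    8    9
a[i]    3   10   17   14    9   13   13   17    4   12
L[i]    1    2    3    3    2    3    3    4    2    3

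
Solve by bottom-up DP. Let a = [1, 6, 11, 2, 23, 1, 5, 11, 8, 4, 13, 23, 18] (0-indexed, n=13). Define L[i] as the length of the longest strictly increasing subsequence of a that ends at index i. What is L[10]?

   i    0    1    2    3    4    5    6    7    8    9   10   11   12
a[i]    1    6   11    2   23    1    5   11    8    4   13   23   18
L[i]    1    2    3    2    4    1    3    4    4    3    5    6    6

5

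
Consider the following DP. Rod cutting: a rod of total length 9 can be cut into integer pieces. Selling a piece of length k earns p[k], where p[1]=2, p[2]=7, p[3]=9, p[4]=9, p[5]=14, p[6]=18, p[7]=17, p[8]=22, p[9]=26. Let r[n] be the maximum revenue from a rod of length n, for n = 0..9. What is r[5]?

16

   n    0    1    2    3    4    5    6    7    8    9
r[n]    0    2    7    9   14   16   21   23   28   30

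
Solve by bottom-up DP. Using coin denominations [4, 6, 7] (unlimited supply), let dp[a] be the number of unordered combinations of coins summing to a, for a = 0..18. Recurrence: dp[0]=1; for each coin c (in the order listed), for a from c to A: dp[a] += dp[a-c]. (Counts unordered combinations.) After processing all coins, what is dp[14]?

2

after  coin     0     1     2     3     4     5     6     7     8     9    10    11    12    13    14    15    16    17    18
          4     1     0     0     0     1     0     0     0     1     0     0     0     1     0     0     0     1     0     0
          6     1     0     0     0     1     0     1     0     1     0     1     0     2     0     1     0     2     0     2
          7     1     0     0     0     1     0     1     1     1     0     1     1     2     1     2     1     2     1     3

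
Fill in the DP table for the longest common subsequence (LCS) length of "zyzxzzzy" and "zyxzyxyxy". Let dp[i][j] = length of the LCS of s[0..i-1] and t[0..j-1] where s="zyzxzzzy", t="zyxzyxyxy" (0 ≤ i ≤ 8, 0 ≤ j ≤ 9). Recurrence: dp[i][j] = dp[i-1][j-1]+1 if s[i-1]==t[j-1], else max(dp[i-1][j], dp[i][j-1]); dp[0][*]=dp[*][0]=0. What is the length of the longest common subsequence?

5

   ''  z  y  x  z  y  x  y  x  y
''  0  0  0  0  0  0  0  0  0  0
 z  0  1  1  1  1  1  1  1  1  1
 y  0  1  2  2  2  2  2  2  2  2
 z  0  1  2  2  3  3  3  3  3  3
 x  0  1  2  3  3  3  4  4  4  4
 z  0  1  2  3  4  4  4  4  4  4
 z  0  1  2  3  4  4  4  4  4  4
 z  0  1  2  3  4  4  4  4  4  4
 y  0  1  2  3  4  5  5  5  5  5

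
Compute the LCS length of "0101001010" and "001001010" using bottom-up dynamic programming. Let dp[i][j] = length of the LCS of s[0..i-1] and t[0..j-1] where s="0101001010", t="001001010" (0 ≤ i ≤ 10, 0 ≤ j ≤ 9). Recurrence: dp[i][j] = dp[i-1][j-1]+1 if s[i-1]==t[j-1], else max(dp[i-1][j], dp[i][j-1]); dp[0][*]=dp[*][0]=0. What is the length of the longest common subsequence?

9

   ''  0  0  1  0  0  1  0  1  0
''  0  0  0  0  0  0  0  0  0  0
 0  0  1  1  1  1  1  1  1  1  1
 1  0  1  1  2  2  2  2  2  2  2
 0  0  1  2  2  3  3  3  3  3  3
 1  0  1  2  3  3  3  4  4  4  4
 0  0  1  2  3  4  4  4  5  5  5
 0  0  1  2  3  4  5  5  5  5  6
 1  0  1  2  3  4  5  6  6  6  6
 0  0  1  2  3  4  5  6  7  7  7
 1  0  1  2  3  4  5  6  7  8  8
 0  0  1  2  3  4  5  6  7  8  9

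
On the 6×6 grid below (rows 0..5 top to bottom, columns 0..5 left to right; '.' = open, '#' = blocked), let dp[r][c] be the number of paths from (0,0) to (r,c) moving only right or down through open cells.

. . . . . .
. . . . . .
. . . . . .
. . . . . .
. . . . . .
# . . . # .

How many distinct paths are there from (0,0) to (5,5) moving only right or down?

r\c   0   1   2   3   4   5
  0   1   1   1   1   1   1
  1   1   2   3   4   5   6
  2   1   3   6  10  15  21
  3   1   4  10  20  35  56
  4   1   5  15  35  70 126
  5   0   5  20  55   0 126

126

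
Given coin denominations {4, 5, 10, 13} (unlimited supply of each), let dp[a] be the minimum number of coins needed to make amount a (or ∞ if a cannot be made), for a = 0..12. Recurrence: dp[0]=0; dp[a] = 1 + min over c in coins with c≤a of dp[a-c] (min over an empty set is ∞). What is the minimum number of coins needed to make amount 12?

3

 a  0  1  2  3  4  5  6  7  8  9 10 11 12
dp  0  -  -  -  1  1  -  -  2  2  1  -  3
(- denotes ∞ / unreachable)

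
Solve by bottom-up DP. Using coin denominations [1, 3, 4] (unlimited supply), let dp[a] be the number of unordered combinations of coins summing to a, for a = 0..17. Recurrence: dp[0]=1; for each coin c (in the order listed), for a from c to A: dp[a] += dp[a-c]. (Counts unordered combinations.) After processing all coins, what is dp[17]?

18

after  coin     0     1     2     3     4     5     6     7     8     9    10    11    12    13    14    15    16    17
          1     1     1     1     1     1     1     1     1     1     1     1     1     1     1     1     1     1     1
          3     1     1     1     2     2     2     3     3     3     4     4     4     5     5     5     6     6     6
          4     1     1     1     2     3     3     4     5     6     7     8     9    11    12    13    15    17    18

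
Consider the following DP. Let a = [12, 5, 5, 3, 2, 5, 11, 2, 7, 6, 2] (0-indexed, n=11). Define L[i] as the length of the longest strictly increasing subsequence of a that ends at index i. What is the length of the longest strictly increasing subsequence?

   i    0    1    2    3    4    5    6    7    8    9   10
a[i]   12    5    5    3    2    5   11    2    7    6    2
L[i]    1    1    1    1    1    2    3    1    3    3    1

3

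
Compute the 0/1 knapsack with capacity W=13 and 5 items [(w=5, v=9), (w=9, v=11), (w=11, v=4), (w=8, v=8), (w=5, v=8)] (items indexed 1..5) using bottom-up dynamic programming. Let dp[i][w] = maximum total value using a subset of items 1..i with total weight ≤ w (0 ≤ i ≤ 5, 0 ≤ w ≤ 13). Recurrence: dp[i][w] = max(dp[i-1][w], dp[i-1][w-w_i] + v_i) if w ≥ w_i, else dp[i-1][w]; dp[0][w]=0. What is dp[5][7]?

9

i\w   0   1   2   3   4   5   6   7   8   9  10  11  12  13
  0   0   0   0   0   0   0   0   0   0   0   0   0   0   0
  1   0   0   0   0   0   9   9   9   9   9   9   9   9   9
  2   0   0   0   0   0   9   9   9   9  11  11  11  11  11
  3   0   0   0   0   0   9   9   9   9  11  11  11  11  11
  4   0   0   0   0   0   9   9   9   9  11  11  11  11  17
  5   0   0   0   0   0   9   9   9   9  11  17  17  17  17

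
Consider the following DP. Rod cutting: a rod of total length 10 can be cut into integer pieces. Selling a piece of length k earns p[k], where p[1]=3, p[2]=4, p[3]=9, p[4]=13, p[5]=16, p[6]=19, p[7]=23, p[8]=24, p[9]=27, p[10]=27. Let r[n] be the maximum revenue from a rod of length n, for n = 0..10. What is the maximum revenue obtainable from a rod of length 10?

32

   n    0    1    2    3    4    5    6    7    8    9   10
r[n]    0    3    6    9   13   16   19   23   26   29   32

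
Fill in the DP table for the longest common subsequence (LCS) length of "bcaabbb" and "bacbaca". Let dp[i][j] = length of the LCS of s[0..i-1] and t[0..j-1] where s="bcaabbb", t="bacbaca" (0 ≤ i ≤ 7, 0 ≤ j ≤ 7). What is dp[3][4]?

2

   ''  b  a  c  b  a  c  a
''  0  0  0  0  0  0  0  0
 b  0  1  1  1  1  1  1  1
 c  0  1  1  2  2  2  2  2
 a  0  1  2  2  2  3  3  3
 a  0  1  2  2  2  3  3  4
 b  0  1  2  2  3  3  3  4
 b  0  1  2  2  3  3  3  4
 b  0  1  2  2  3  3  3  4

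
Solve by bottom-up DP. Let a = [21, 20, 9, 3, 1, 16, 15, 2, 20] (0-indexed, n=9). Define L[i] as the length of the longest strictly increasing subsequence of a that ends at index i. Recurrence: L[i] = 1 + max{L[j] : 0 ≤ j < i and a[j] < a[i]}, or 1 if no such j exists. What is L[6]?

2

   i    0    1    2    3    4    5    6    7    8
a[i]   21   20    9    3    1   16   15    2   20
L[i]    1    1    1    1    1    2    2    2    3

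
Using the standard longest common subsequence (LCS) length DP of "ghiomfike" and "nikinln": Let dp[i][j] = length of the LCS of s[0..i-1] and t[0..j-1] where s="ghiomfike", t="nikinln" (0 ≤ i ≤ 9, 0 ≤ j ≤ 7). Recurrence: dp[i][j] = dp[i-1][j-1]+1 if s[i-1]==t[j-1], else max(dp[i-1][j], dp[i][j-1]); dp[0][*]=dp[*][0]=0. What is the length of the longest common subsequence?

   ''  n  i  k  i  n  l  n
''  0  0  0  0  0  0  0  0
 g  0  0  0  0  0  0  0  0
 h  0  0  0  0  0  0  0  0
 i  0  0  1  1  1  1  1  1
 o  0  0  1  1  1  1  1  1
 m  0  0  1  1  1  1  1  1
 f  0  0  1  1  1  1  1  1
 i  0  0  1  1  2  2  2  2
 k  0  0  1  2  2  2  2  2
 e  0  0  1  2  2  2  2  2

2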